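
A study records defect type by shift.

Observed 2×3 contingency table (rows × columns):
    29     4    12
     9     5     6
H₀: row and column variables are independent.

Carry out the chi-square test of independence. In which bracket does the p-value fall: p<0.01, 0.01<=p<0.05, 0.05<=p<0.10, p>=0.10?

Row totals [45, 20], col totals [38, 9, 18], n=65
χ² = (29−26.31)²/26.31 + (4−6.23)²/6.23 + (12−12.46)²/12.46 + (9−11.69)²/11.69 + (5−2.77)²/2.77 + (6−5.54)²/5.54 = 3.5467
df = 2
p-value (upper-tail) = 0.16976
→ bracket: p>=0.10

p-value bracket: p>=0.10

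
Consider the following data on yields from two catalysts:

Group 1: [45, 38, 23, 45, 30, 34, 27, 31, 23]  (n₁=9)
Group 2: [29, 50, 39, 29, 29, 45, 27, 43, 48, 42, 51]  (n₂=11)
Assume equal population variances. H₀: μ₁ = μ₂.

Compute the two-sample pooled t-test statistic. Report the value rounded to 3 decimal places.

test statistic = -1.603

x̄₁=32.889, s₁=8.388, n₁=9
x̄₂=39.273, s₂=9.221, n₂=11
s_p² = [8·8.388² + 10·9.221²]/18 = 78.5039
SE = √(s_p²·(1/9+1/11)) = 3.9824
t = (32.889−39.273)/3.9824 = -1.6030
df = 18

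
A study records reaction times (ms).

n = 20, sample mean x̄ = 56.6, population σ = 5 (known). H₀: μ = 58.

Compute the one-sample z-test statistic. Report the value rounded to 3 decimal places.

test statistic = -1.252

SE = σ/√n = 5/√20 = 1.1180
z = (x̄−μ₀)/SE = (56.6−58)/1.1180 = -1.2522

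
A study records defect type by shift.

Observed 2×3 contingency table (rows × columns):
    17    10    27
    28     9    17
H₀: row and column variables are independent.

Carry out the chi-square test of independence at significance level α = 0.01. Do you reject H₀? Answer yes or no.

reject H₀: no

Row totals [54, 54], col totals [45, 19, 44], n=108
χ² = (17−22.50)²/22.50 + (10−9.50)²/9.50 + (27−22.00)²/22.00 + (28−22.50)²/22.50 + (9−9.50)²/9.50 + (17−22.00)²/22.00 = 5.0142
df = 2
p-value (upper-tail) = 0.08150
At α=0.01: p ≥ α → fail to reject H₀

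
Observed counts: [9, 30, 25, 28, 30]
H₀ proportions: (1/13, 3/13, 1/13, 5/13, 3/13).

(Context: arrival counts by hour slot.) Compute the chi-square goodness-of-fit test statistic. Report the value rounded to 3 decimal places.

test statistic = 33.872

n = 122; E_i = n·p_i = [9.38, 28.15, 9.38, 46.92, 28.15]
χ² = (9−9.38)²/9.38 + (30−28.15)²/28.15 + (25−9.38)²/9.38 + (28−46.92)²/46.92 + (30−28.15)²/28.15 = 33.8721
df = 4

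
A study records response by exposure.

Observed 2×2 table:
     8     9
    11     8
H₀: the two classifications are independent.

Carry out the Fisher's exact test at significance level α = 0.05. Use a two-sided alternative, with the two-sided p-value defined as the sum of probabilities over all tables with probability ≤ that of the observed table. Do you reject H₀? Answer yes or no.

Margins: r₁=17, r₂=19, c₁=19, c₂=17, n=36
p_obs = C(17,8)·C(19,11)/C(36,19); sum pmf over tables with pmf ≤ p_obs
p-value (two-sided) = 0.73879
At α=0.05: p ≥ α → fail to reject H₀

reject H₀: no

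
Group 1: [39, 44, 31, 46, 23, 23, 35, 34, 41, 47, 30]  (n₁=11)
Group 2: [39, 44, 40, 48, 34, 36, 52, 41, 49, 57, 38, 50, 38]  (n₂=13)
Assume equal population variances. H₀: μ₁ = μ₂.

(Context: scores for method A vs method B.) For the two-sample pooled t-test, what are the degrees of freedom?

df = n₁ + n₂ − 2 = 11 + 13 − 2 = 22

degrees of freedom = 22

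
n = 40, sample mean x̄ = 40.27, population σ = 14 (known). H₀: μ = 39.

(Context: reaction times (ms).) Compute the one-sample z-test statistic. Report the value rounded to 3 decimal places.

test statistic = 0.574

SE = σ/√n = 14/√40 = 2.2136
z = (x̄−μ₀)/SE = (40.27−39)/2.2136 = 0.5737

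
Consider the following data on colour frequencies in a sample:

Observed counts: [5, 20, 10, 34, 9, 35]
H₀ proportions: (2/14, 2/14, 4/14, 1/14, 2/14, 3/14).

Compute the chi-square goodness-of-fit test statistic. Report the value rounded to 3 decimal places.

n = 113; E_i = n·p_i = [16.14, 16.14, 32.29, 8.07, 16.14, 24.21]
χ² = (5−16.14)²/16.14 + (20−16.14)²/16.14 + (10−32.29)²/32.29 + (34−8.07)²/8.07 + (9−16.14)²/16.14 + (35−24.21)²/24.21 = 115.2537
df = 5

test statistic = 115.254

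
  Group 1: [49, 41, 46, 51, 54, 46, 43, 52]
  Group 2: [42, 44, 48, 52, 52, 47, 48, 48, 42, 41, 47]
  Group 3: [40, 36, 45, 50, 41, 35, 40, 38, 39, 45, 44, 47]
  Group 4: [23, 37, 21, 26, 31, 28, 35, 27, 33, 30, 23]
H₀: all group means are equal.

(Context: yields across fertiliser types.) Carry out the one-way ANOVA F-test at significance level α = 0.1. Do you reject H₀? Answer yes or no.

Group means [47.75, 46.45, 41.67, 28.55], grand mean 40.643
SSB = Σnᵢ(x̄ᵢ−x̄)² = 2398.022; SSW = ΣΣ(x−x̄ᵢ)² = 785.621
MSB = 2398.022/3 = 799.3405; MSW = 785.621/38 = 20.6742
F = MSB/MSW = 38.6636
df = (3, 38)
p-value (upper-tail) = 0.00000
At α=0.1: p < α → reject H₀

reject H₀: yes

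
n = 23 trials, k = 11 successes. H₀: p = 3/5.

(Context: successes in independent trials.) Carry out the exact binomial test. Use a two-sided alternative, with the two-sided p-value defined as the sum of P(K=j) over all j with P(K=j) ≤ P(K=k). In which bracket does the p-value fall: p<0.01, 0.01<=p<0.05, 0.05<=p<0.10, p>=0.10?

Exact binomial: n=23, k=11, p₀=3/5=0.6000
P(X=j) = C(n,j)·p₀^j·(1−p₀)^(n−j); p = Σ P(X=j) over j with P(X=j) ≤ P(X=11)
p-value (two-sided) = 0.28760
→ bracket: p>=0.10

p-value bracket: p>=0.10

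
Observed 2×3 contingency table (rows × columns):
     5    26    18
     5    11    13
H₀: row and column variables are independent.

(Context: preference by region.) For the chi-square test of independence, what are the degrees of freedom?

df = (r−1)(c−1) = (2−1)·(3−1) = 2

degrees of freedom = 2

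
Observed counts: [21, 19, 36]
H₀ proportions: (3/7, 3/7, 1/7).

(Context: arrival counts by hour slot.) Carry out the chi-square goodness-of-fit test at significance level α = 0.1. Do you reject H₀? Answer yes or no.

reject H₀: yes

n = 76; E_i = n·p_i = [32.57, 32.57, 10.86]
χ² = (21−32.57)²/32.57 + (19−32.57)²/32.57 + (36−10.86)²/10.86 = 67.9912
df = 2
p-value (upper-tail) = 0.00000
At α=0.1: p < α → reject H₀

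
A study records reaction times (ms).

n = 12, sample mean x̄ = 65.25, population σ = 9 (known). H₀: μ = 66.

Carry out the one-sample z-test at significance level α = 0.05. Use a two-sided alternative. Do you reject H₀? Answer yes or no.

SE = σ/√n = 9/√12 = 2.5981
z = (x̄−μ₀)/SE = (65.25−66)/2.5981 = -0.2887
p-value (two-sided) = 0.77283
At α=0.05: p ≥ α → fail to reject H₀

reject H₀: no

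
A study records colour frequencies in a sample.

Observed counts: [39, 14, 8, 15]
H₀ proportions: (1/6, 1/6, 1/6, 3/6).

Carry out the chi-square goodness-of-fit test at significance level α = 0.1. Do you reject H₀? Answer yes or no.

reject H₀: yes

n = 76; E_i = n·p_i = [12.67, 12.67, 12.67, 38.00]
χ² = (39−12.67)²/12.67 + (14−12.67)²/12.67 + (8−12.67)²/12.67 + (15−38.00)²/38.00 = 70.5263
df = 3
p-value (upper-tail) = 0.00000
At α=0.1: p < α → reject H₀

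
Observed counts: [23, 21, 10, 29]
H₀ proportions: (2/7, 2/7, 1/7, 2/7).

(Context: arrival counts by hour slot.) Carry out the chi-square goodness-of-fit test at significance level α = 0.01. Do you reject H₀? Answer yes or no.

n = 83; E_i = n·p_i = [23.71, 23.71, 11.86, 23.71]
χ² = (23−23.71)²/23.71 + (21−23.71)²/23.71 + (10−11.86)²/11.86 + (29−23.71)²/23.71 = 1.8012
df = 3
p-value (upper-tail) = 0.61467
At α=0.01: p ≥ α → fail to reject H₀

reject H₀: no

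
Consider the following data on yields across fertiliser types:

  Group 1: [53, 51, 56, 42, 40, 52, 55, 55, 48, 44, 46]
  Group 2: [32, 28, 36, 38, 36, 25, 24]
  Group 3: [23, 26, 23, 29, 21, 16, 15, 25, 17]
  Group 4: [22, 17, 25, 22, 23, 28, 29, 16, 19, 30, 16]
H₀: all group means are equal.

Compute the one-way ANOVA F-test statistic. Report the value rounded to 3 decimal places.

Group means [49.27, 31.29, 21.67, 22.45], grand mean 31.658
SSB = Σnᵢ(x̄ᵢ−x̄)² = 5244.215; SSW = ΣΣ(x−x̄ᵢ)² = 956.338
MSB = 5244.215/3 = 1748.0717; MSW = 956.338/34 = 28.1276
F = MSB/MSW = 62.1480
df = (3, 34)

test statistic = 62.148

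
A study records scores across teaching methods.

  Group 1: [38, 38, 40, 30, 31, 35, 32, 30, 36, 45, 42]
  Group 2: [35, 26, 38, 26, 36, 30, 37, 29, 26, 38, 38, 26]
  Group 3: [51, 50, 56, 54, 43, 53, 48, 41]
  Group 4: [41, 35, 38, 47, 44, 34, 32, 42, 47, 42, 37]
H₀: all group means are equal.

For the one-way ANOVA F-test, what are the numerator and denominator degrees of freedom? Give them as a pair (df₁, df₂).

k = 4 groups, N = 42 total
df = (k−1, N−k) = (4−1, 42−4) = (3, 38)

degrees of freedom = [3, 38]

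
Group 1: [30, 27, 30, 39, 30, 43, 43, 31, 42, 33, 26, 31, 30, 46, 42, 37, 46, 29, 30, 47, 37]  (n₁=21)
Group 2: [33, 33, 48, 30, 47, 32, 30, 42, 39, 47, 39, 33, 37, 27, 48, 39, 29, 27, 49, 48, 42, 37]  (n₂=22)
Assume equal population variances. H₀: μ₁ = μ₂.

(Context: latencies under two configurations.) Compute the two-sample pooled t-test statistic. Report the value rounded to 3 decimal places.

test statistic = -1.056

x̄₁=35.667, s₁=6.959, n₁=21
x̄₂=38.000, s₂=7.502, n₂=22
s_p² = [20·6.959² + 21·7.502²]/41 = 52.4553
SE = √(s_p²·(1/21+1/22)) = 2.2096
t = (35.667−38.000)/2.2096 = -1.0560
df = 41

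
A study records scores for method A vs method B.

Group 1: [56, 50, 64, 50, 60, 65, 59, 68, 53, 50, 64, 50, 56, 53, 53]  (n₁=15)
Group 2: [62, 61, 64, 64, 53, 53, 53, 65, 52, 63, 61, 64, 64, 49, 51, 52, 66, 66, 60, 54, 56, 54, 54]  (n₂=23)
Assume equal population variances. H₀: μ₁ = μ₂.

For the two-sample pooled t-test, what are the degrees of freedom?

degrees of freedom = 36

df = n₁ + n₂ − 2 = 15 + 23 − 2 = 36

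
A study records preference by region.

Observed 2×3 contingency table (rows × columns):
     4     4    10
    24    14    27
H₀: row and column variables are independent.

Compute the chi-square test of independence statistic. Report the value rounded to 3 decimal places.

test statistic = 1.527

Row totals [18, 65], col totals [28, 18, 37], n=83
χ² = (4−6.07)²/6.07 + (4−3.90)²/3.90 + (10−8.02)²/8.02 + (24−21.93)²/21.93 + (14−14.10)²/14.10 + (27−28.98)²/28.98 = 1.5274
df = 2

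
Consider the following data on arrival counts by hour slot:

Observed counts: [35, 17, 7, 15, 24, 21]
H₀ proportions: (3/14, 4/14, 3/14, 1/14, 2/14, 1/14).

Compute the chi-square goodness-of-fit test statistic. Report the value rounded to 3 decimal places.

test statistic = 51.696

n = 119; E_i = n·p_i = [25.50, 34.00, 25.50, 8.50, 17.00, 8.50]
χ² = (35−25.50)²/25.50 + (17−34.00)²/34.00 + (7−25.50)²/25.50 + (15−8.50)²/8.50 + (24−17.00)²/17.00 + (21−8.50)²/8.50 = 51.6961
df = 5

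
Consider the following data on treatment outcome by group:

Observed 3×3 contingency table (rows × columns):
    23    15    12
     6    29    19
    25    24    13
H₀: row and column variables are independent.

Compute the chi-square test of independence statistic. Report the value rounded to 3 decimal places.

Row totals [50, 54, 62], col totals [54, 68, 44], n=166
χ² = (23−16.27)²/16.27 + (15−20.48)²/20.48 + (12−13.25)²/13.25 + (6−17.57)²/17.57 + (29−22.12)²/22.12 + (19−14.31)²/14.31 + (25−20.17)²/20.17 + (24−25.40)²/25.40 + (13−16.43)²/16.43 = 17.6160
df = 4

test statistic = 17.616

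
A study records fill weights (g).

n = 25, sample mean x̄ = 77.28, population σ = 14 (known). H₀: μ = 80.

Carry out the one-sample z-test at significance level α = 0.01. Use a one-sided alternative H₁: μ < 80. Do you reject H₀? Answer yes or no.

reject H₀: no

SE = σ/√n = 14/√25 = 2.8000
z = (x̄−μ₀)/SE = (77.28−80)/2.8000 = -0.9714
p-value (one-sided, H₁ less) = 0.16567
At α=0.01: p ≥ α → fail to reject H₀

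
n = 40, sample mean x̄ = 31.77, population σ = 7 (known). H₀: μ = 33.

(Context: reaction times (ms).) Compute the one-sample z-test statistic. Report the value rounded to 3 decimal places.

test statistic = -1.111

SE = σ/√n = 7/√40 = 1.1068
z = (x̄−μ₀)/SE = (31.77−33)/1.1068 = -1.1113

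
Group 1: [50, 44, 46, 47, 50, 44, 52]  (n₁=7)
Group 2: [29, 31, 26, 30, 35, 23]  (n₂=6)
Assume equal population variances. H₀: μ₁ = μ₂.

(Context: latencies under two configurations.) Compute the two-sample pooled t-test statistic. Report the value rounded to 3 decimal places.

x̄₁=47.571, s₁=3.155, n₁=7
x̄₂=29.000, s₂=4.147, n₂=6
s_p² = [6·3.155² + 5·4.147²]/11 = 13.2468
SE = √(s_p²·(1/7+1/6)) = 2.0249
t = (47.571−29.000)/2.0249 = 9.1716
df = 11

test statistic = 9.172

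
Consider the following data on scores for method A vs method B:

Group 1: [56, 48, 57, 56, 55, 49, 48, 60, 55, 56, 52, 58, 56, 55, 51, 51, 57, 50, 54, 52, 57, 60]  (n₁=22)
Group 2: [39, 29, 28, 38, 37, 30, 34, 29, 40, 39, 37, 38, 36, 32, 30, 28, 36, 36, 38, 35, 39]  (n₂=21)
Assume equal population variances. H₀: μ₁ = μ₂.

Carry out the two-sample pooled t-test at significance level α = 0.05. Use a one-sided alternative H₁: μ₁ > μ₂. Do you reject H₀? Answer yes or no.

x̄₁=54.227, s₁=3.598, n₁=22
x̄₂=34.667, s₂=4.115, n₂=21
s_p² = [21·3.598² + 20·4.115²]/41 = 14.8910
SE = √(s_p²·(1/22+1/21)) = 1.1773
t = (54.227−34.667)/1.1773 = 16.6153
df = 41
p-value (one-sided, H₁ greater) = 0.00000
At α=0.05: p < α → reject H₀

reject H₀: yes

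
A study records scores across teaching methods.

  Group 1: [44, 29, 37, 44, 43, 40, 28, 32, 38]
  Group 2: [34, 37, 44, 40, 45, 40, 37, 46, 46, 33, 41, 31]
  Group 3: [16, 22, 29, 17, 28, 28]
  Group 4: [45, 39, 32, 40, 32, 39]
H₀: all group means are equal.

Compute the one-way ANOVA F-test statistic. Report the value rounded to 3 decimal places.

Group means [37.22, 39.50, 23.33, 37.83], grand mean 35.636
SSB = Σnᵢ(x̄ᵢ−x̄)² = 1138.914; SSW = ΣΣ(x−x̄ᵢ)² = 906.722
MSB = 1138.914/3 = 379.6380; MSW = 906.722/29 = 31.2663
F = MSB/MSW = 12.1421
df = (3, 29)

test statistic = 12.142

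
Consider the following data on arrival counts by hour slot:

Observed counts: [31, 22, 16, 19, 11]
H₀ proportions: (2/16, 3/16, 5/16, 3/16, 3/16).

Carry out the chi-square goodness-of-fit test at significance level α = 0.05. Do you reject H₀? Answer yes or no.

reject H₀: yes

n = 99; E_i = n·p_i = [12.38, 18.56, 30.94, 18.56, 18.56]
χ² = (31−12.38)²/12.38 + (22−18.56)²/18.56 + (16−30.94)²/30.94 + (19−18.56)²/18.56 + (11−18.56)²/18.56 = 38.9717
df = 4
p-value (upper-tail) = 0.00000
At α=0.05: p < α → reject H₀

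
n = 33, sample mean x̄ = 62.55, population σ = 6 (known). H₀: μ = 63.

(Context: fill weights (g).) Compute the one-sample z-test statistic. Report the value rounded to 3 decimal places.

test statistic = -0.431

SE = σ/√n = 6/√33 = 1.0445
z = (x̄−μ₀)/SE = (62.55−63)/1.0445 = -0.4308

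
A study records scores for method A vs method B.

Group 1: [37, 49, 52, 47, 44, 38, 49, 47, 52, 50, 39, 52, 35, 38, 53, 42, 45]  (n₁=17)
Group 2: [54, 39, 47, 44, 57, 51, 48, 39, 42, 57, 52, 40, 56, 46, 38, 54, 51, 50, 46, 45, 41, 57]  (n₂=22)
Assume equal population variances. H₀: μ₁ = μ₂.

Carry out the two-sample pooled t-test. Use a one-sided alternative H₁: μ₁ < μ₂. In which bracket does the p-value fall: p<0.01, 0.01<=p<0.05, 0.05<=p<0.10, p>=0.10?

x̄₁=45.235, s₁=6.037, n₁=17
x̄₂=47.909, s₂=6.406, n₂=22
s_p² = [16·6.037² + 21·6.406²]/37 = 39.0507
SE = √(s_p²·(1/17+1/22)) = 2.0180
t = (45.235−47.909)/2.0180 = -1.3250
df = 37
p-value (one-sided, H₁ less) = 0.09665
→ bracket: 0.05<=p<0.10

p-value bracket: 0.05<=p<0.10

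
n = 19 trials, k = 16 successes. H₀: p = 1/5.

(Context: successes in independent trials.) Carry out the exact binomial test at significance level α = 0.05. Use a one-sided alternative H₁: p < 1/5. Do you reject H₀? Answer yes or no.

reject H₀: no

Exact binomial: n=19, k=16, p₀=1/5=0.2000
P(X≤16) from Σ C(n,i)·p₀^i·(1−p₀)^(n−i)
p-value (one-sided, H₁ less) = 1.00000
At α=0.05: p ≥ α → fail to reject H₀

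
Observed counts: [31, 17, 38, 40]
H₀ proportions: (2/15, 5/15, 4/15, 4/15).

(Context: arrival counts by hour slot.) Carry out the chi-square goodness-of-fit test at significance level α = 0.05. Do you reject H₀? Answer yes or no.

n = 126; E_i = n·p_i = [16.80, 42.00, 33.60, 33.60]
χ² = (31−16.80)²/16.80 + (17−42.00)²/42.00 + (38−33.60)²/33.60 + (40−33.60)²/33.60 = 28.6786
df = 3
p-value (upper-tail) = 0.00000
At α=0.05: p < α → reject H₀

reject H₀: yes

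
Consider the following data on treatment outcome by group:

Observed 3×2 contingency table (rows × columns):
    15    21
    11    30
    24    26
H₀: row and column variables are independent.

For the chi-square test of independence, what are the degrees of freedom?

df = (r−1)(c−1) = (3−1)·(2−1) = 2

degrees of freedom = 2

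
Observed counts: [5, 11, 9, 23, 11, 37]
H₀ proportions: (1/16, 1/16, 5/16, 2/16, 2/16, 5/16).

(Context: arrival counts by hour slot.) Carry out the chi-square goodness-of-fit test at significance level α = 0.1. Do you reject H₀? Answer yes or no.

reject H₀: yes

n = 96; E_i = n·p_i = [6.00, 6.00, 30.00, 12.00, 12.00, 30.00]
χ² = (5−6.00)²/6.00 + (11−6.00)²/6.00 + (9−30.00)²/30.00 + (23−12.00)²/12.00 + (11−12.00)²/12.00 + (37−30.00)²/30.00 = 30.8333
df = 5
p-value (upper-tail) = 0.00001
At α=0.1: p < α → reject H₀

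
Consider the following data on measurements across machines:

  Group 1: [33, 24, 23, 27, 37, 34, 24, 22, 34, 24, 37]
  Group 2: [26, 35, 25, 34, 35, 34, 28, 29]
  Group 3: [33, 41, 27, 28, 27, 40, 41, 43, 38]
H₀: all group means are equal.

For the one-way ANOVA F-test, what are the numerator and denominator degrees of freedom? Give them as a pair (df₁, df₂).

degrees of freedom = [2, 25]

k = 3 groups, N = 28 total
df = (k−1, N−k) = (3−1, 28−3) = (2, 25)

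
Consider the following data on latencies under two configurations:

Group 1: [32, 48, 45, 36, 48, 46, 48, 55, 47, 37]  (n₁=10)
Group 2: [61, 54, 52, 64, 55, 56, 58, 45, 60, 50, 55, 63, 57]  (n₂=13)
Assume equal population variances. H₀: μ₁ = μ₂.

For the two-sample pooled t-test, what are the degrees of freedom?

df = n₁ + n₂ − 2 = 10 + 13 − 2 = 21

degrees of freedom = 21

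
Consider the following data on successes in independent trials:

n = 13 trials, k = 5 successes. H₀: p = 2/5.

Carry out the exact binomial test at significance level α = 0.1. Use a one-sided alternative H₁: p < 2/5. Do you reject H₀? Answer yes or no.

Exact binomial: n=13, k=5, p₀=2/5=0.4000
P(X≤5) from Σ C(n,i)·p₀^i·(1−p₀)^(n−i)
p-value (one-sided, H₁ less) = 0.57440
At α=0.1: p ≥ α → fail to reject H₀

reject H₀: no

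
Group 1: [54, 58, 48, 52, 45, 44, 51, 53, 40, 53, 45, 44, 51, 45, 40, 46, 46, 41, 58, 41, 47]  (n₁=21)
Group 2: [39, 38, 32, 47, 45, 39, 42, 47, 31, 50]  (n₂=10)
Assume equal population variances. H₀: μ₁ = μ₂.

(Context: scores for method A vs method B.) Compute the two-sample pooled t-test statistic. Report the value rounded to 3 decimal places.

test statistic = 3.006

x̄₁=47.714, s₁=5.533, n₁=21
x̄₂=41.000, s₂=6.394, n₂=10
s_p² = [20·5.533² + 9·6.394²]/29 = 33.8030
SE = √(s_p²·(1/21+1/10)) = 2.2338
t = (47.714−41.000)/2.2338 = 3.0057
df = 29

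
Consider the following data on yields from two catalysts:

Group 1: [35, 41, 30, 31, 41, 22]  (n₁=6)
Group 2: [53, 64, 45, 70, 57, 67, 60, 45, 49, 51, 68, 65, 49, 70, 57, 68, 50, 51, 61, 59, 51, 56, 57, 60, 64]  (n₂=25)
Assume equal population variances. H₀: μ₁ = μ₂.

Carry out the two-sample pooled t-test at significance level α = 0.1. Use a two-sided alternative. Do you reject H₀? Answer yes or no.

reject H₀: yes

x̄₁=33.333, s₁=7.285, n₁=6
x̄₂=57.880, s₂=7.775, n₂=25
s_p² = [5·7.285² + 24·7.775²]/29 = 59.1715
SE = √(s_p²·(1/6+1/25)) = 3.4970
t = (33.333−57.880)/3.4970 = -7.0194
df = 29
p-value (two-sided) = 0.00000
At α=0.1: p < α → reject H₀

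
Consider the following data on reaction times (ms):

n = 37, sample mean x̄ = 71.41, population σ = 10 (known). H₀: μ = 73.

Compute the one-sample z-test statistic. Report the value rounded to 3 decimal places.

SE = σ/√n = 10/√37 = 1.6440
z = (x̄−μ₀)/SE = (71.41−73)/1.6440 = -0.9672

test statistic = -0.967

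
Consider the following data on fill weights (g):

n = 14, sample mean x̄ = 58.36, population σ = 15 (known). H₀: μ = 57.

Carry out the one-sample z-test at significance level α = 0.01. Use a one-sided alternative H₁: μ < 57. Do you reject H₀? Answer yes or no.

reject H₀: no

SE = σ/√n = 15/√14 = 4.0089
z = (x̄−μ₀)/SE = (58.36−57)/4.0089 = 0.3392
p-value (one-sided, H₁ less) = 0.63279
At α=0.01: p ≥ α → fail to reject H₀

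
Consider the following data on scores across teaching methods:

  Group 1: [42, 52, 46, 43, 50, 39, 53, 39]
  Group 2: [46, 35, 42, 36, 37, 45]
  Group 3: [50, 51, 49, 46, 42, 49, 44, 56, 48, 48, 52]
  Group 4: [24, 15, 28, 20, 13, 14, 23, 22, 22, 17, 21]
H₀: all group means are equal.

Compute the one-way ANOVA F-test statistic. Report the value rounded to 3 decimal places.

Group means [45.50, 40.17, 48.64, 19.91], grand mean 37.750
SSB = Σnᵢ(x̄ᵢ−x̄)² = 5320.462; SSW = ΣΣ(x−x̄ᵢ)² = 700.288
MSB = 5320.462/3 = 1773.4874; MSW = 700.288/32 = 21.8840
F = MSB/MSW = 81.0404
df = (3, 32)

test statistic = 81.040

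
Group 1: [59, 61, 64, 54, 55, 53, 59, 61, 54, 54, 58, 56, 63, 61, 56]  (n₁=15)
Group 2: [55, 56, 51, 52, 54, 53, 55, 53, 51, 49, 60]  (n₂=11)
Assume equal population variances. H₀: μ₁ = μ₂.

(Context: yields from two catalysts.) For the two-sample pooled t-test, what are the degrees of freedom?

df = n₁ + n₂ − 2 = 15 + 11 − 2 = 24

degrees of freedom = 24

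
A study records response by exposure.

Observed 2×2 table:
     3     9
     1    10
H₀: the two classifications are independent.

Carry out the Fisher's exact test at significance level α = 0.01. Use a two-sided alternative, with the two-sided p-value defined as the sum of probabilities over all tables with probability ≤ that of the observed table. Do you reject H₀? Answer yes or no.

Margins: r₁=12, r₂=11, c₁=4, c₂=19, n=23
p_obs = C(12,3)·C(11,1)/C(23,4); sum pmf over tables with pmf ≤ p_obs
p-value (two-sided) = 0.59006
At α=0.01: p ≥ α → fail to reject H₀

reject H₀: no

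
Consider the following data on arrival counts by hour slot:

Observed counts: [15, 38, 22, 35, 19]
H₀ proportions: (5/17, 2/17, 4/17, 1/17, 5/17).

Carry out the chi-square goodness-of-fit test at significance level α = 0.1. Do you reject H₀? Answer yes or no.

reject H₀: yes

n = 129; E_i = n·p_i = [37.94, 15.18, 30.35, 7.59, 37.94]
χ² = (15−37.94)²/37.94 + (38−15.18)²/15.18 + (22−30.35)²/30.35 + (35−7.59)²/7.59 + (19−37.94)²/37.94 = 158.9721
df = 4
p-value (upper-tail) = 0.00000
At α=0.1: p < α → reject H₀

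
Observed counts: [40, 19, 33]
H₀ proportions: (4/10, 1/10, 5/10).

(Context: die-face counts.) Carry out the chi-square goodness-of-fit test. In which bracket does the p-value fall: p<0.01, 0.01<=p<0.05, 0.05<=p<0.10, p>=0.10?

n = 92; E_i = n·p_i = [36.80, 9.20, 46.00]
χ² = (40−36.80)²/36.80 + (19−9.20)²/9.20 + (33−46.00)²/46.00 = 14.3913
df = 2
p-value (upper-tail) = 0.00075
→ bracket: p<0.01

p-value bracket: p<0.01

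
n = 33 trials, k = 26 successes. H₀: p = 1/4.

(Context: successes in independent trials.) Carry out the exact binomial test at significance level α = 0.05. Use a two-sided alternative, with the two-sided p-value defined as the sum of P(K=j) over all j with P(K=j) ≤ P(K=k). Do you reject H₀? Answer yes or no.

Exact binomial: n=33, k=26, p₀=1/4=0.2500
P(X=j) = C(n,j)·p₀^j·(1−p₀)^(n−j); p = Σ P(X=j) over j with P(X=j) ≤ P(X=26)
p-value (two-sided) = 0.00000
At α=0.05: p < α → reject H₀

reject H₀: yes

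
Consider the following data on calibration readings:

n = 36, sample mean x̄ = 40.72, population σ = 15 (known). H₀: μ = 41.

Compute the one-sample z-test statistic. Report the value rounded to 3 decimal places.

test statistic = -0.112

SE = σ/√n = 15/√36 = 2.5000
z = (x̄−μ₀)/SE = (40.72−41)/2.5000 = -0.1120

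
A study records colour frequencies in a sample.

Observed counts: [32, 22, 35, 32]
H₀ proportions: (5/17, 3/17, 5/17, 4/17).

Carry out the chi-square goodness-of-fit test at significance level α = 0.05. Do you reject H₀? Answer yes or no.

reject H₀: no

n = 121; E_i = n·p_i = [35.59, 21.35, 35.59, 28.47]
χ² = (32−35.59)²/35.59 + (22−21.35)²/21.35 + (35−35.59)²/35.59 + (32−28.47)²/28.47 = 0.8287
df = 3
p-value (upper-tail) = 0.84260
At α=0.05: p ≥ α → fail to reject H₀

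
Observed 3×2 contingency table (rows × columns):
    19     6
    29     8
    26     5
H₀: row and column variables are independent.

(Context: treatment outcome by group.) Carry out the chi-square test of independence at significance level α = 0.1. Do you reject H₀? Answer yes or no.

reject H₀: no

Row totals [25, 37, 31], col totals [74, 19], n=93
χ² = (19−19.89)²/19.89 + (6−5.11)²/5.11 + (29−29.44)²/29.44 + (8−7.56)²/7.56 + (26−24.67)²/24.67 + (5−6.33)²/6.33 = 0.5811
df = 2
p-value (upper-tail) = 0.74786
At α=0.1: p ≥ α → fail to reject H₀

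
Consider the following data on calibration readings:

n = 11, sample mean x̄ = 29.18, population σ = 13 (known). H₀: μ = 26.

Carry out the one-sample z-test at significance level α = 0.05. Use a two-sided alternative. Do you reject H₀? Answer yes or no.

SE = σ/√n = 13/√11 = 3.9196
z = (x̄−μ₀)/SE = (29.18−26)/3.9196 = 0.8113
p-value (two-sided) = 0.41719
At α=0.05: p ≥ α → fail to reject H₀

reject H₀: no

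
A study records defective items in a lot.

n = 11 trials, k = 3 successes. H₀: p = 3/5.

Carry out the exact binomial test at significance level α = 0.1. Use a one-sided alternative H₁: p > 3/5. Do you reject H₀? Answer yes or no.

reject H₀: no

Exact binomial: n=11, k=3, p₀=3/5=0.6000
P(X≥3) from Σ C(n,i)·p₀^i·(1−p₀)^(n−i)
p-value (one-sided, H₁ greater) = 0.99408
At α=0.1: p ≥ α → fail to reject H₀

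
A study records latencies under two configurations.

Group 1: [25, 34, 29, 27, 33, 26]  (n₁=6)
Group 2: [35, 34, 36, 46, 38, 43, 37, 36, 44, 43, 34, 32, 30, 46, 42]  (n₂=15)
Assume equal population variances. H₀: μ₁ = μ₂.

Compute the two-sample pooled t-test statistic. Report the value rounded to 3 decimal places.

x̄₁=29.000, s₁=3.742, n₁=6
x̄₂=38.400, s₂=5.193, n₂=15
s_p² = [5·3.742² + 14·5.193²]/19 = 23.5579
SE = √(s_p²·(1/6+1/15)) = 2.3445
t = (29.000−38.400)/2.3445 = -4.0093
df = 19

test statistic = -4.009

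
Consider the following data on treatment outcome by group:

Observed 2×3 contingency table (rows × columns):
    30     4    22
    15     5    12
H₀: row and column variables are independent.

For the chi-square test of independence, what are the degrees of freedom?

degrees of freedom = 2

df = (r−1)(c−1) = (2−1)·(3−1) = 2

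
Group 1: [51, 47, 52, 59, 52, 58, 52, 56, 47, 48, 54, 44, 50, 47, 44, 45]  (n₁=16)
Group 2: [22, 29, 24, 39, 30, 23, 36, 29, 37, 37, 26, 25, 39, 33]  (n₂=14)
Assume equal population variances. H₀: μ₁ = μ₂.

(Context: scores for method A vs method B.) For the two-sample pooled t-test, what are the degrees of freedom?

df = n₁ + n₂ − 2 = 16 + 14 − 2 = 28

degrees of freedom = 28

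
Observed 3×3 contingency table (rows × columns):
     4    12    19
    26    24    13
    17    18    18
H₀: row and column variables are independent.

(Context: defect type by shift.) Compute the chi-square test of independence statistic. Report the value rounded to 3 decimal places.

Row totals [35, 63, 53], col totals [47, 54, 50], n=151
χ² = (4−10.89)²/10.89 + (12−12.52)²/12.52 + (19−11.59)²/11.59 + (26−19.61)²/19.61 + (24−22.53)²/22.53 + (13−20.86)²/20.86 + (17−16.50)²/16.50 + (18−18.95)²/18.95 + (18−17.55)²/17.55 = 14.3384
df = 4

test statistic = 14.338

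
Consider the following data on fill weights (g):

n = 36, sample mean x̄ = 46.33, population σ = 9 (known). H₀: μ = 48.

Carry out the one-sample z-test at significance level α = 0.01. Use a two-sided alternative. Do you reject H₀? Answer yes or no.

SE = σ/√n = 9/√36 = 1.5000
z = (x̄−μ₀)/SE = (46.33−48)/1.5000 = -1.1133
p-value (two-sided) = 0.26557
At α=0.01: p ≥ α → fail to reject H₀

reject H₀: no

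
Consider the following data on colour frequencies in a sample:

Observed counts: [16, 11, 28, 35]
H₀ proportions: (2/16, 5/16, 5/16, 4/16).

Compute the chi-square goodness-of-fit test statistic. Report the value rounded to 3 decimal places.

n = 90; E_i = n·p_i = [11.25, 28.12, 28.12, 22.50]
χ² = (16−11.25)²/11.25 + (11−28.12)²/28.12 + (28−28.12)²/28.12 + (35−22.50)²/22.50 = 19.3778
df = 3

test statistic = 19.378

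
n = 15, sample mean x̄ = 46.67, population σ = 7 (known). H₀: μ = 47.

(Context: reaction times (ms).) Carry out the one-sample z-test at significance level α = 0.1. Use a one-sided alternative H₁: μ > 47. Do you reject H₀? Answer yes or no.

reject H₀: no

SE = σ/√n = 7/√15 = 1.8074
z = (x̄−μ₀)/SE = (46.67−47)/1.8074 = -0.1826
p-value (one-sided, H₁ greater) = 0.57244
At α=0.1: p ≥ α → fail to reject H₀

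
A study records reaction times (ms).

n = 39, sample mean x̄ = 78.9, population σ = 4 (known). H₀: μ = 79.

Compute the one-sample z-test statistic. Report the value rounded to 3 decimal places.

test statistic = -0.156

SE = σ/√n = 4/√39 = 0.6405
z = (x̄−μ₀)/SE = (78.9−79)/0.6405 = -0.1561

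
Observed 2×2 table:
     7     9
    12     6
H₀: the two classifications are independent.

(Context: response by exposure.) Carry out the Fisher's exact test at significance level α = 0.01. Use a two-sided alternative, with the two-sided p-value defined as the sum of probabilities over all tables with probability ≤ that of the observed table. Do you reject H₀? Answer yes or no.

Margins: r₁=16, r₂=18, c₁=19, c₂=15, n=34
p_obs = C(16,7)·C(18,12)/C(34,19); sum pmf over tables with pmf ≤ p_obs
p-value (two-sided) = 0.29982
At α=0.01: p ≥ α → fail to reject H₀

reject H₀: no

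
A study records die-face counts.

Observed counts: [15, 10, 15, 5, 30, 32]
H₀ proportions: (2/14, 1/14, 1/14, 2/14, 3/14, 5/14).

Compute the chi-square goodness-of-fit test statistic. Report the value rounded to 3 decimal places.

n = 107; E_i = n·p_i = [15.29, 7.64, 7.64, 15.29, 22.93, 38.21]
χ² = (15−15.29)²/15.29 + (10−7.64)²/7.64 + (15−7.64)²/7.64 + (5−15.29)²/15.29 + (30−22.93)²/22.93 + (32−38.21)²/38.21 = 17.9271
df = 5

test statistic = 17.927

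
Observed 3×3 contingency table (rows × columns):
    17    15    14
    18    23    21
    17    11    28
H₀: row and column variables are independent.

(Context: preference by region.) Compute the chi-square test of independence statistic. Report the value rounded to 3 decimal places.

Row totals [46, 62, 56], col totals [52, 49, 63], n=164
χ² = (17−14.59)²/14.59 + (15−13.74)²/13.74 + (14−17.67)²/17.67 + (18−19.66)²/19.66 + (23−18.52)²/18.52 + (21−23.82)²/23.82 + (17−17.76)²/17.76 + (11−16.73)²/16.73 + (28−21.51)²/21.51 = 6.7839
df = 4

test statistic = 6.784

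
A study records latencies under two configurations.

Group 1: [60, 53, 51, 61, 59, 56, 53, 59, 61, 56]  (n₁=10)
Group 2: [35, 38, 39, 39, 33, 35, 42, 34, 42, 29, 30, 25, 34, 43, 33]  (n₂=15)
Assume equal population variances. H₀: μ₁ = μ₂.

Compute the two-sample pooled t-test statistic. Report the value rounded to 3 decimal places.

test statistic = 11.404

x̄₁=56.900, s₁=3.635, n₁=10
x̄₂=35.400, s₂=5.152, n₂=15
s_p² = [9·3.635² + 14·5.152²]/23 = 21.3261
SE = √(s_p²·(1/10+1/15)) = 1.8853
t = (56.900−35.400)/1.8853 = 11.4040
df = 23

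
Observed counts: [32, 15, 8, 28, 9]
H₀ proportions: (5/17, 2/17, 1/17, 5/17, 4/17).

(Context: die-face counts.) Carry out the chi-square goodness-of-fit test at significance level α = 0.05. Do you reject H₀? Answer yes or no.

n = 92; E_i = n·p_i = [27.06, 10.82, 5.41, 27.06, 21.65]
χ² = (32−27.06)²/27.06 + (15−10.82)²/10.82 + (8−5.41)²/5.41 + (28−27.06)²/27.06 + (9−21.65)²/21.65 = 11.1734
df = 4
p-value (upper-tail) = 0.02468
At α=0.05: p < α → reject H₀

reject H₀: yes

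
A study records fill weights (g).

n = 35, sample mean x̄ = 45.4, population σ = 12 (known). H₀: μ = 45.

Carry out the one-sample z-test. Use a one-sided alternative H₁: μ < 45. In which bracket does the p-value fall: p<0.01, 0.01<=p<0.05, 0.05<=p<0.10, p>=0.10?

SE = σ/√n = 12/√35 = 2.0284
z = (x̄−μ₀)/SE = (45.4−45)/2.0284 = 0.1972
p-value (one-sided, H₁ less) = 0.57817
→ bracket: p>=0.10

p-value bracket: p>=0.10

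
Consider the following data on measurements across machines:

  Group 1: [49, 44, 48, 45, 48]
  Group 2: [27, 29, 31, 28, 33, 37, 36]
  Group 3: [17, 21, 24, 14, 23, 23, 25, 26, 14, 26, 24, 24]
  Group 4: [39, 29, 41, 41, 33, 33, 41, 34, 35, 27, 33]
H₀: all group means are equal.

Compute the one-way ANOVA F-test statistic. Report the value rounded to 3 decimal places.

test statistic = 45.617

Group means [46.80, 31.57, 21.75, 35.09], grand mean 31.486
SSB = Σnᵢ(x̄ᵢ−x̄)² = 2453.069; SSW = ΣΣ(x−x̄ᵢ)² = 555.673
MSB = 2453.069/3 = 817.6898; MSW = 555.673/31 = 17.9249
F = MSB/MSW = 45.6174
df = (3, 31)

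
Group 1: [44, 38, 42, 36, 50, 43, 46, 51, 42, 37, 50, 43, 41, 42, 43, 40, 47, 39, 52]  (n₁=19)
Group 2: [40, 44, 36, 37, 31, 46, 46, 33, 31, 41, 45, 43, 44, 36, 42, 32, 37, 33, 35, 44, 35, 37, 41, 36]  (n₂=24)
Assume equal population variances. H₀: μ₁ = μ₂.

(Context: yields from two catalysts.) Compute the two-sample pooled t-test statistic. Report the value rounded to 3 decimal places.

test statistic = 3.311

x̄₁=43.474, s₁=4.754, n₁=19
x̄₂=38.542, s₂=4.925, n₂=24
s_p² = [18·4.754² + 23·4.925²]/41 = 23.5292
SE = √(s_p²·(1/19+1/24)) = 1.4895
t = (43.474−38.542)/1.4895 = 3.3111
df = 41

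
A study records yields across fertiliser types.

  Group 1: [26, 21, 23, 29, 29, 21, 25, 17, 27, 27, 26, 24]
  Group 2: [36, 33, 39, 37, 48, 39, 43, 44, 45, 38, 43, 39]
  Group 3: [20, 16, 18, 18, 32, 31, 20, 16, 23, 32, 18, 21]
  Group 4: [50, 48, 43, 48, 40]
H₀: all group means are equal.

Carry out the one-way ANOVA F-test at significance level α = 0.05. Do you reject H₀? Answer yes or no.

Group means [24.58, 40.33, 22.08, 45.80], grand mean 31.049
SSB = Σnᵢ(x̄ᵢ−x̄)² = 3588.602; SSW = ΣΣ(x−x̄ᵢ)² = 823.300
MSB = 3588.602/3 = 1196.2008; MSW = 823.300/37 = 22.2514
F = MSB/MSW = 53.7586
df = (3, 37)
p-value (upper-tail) = 0.00000
At α=0.05: p < α → reject H₀

reject H₀: yes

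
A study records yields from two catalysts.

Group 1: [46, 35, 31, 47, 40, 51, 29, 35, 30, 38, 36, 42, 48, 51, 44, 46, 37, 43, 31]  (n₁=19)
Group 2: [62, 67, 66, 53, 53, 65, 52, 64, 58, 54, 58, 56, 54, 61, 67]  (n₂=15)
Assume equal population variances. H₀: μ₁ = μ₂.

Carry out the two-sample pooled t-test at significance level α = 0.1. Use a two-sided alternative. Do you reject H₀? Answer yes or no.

reject H₀: yes

x̄₁=40.000, s₁=7.141, n₁=19
x̄₂=59.333, s₂=5.551, n₂=15
s_p² = [18·7.141² + 14·5.551²]/32 = 42.1667
SE = √(s_p²·(1/19+1/15)) = 2.2429
t = (40.000−59.333)/2.2429 = -8.6200
df = 32
p-value (two-sided) = 0.00000
At α=0.1: p < α → reject H₀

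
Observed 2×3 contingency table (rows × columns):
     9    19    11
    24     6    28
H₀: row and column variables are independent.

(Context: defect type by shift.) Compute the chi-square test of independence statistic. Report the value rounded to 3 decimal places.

test statistic = 17.956

Row totals [39, 58], col totals [33, 25, 39], n=97
χ² = (9−13.27)²/13.27 + (19−10.05)²/10.05 + (11−15.68)²/15.68 + (24−19.73)²/19.73 + (6−14.95)²/14.95 + (28−23.32)²/23.32 = 17.9557
df = 2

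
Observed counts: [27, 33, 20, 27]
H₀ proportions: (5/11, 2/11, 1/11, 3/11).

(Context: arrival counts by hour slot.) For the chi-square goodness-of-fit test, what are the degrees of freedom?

degrees of freedom = 3

df = k − 1 = 4 − 1 = 3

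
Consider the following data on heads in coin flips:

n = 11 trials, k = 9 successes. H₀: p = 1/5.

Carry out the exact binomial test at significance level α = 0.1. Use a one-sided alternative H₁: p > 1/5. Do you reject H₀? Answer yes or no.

Exact binomial: n=11, k=9, p₀=1/5=0.2000
P(X≥9) from Σ C(n,i)·p₀^i·(1−p₀)^(n−i)
p-value (one-sided, H₁ greater) = 0.00002
At α=0.1: p < α → reject H₀

reject H₀: yes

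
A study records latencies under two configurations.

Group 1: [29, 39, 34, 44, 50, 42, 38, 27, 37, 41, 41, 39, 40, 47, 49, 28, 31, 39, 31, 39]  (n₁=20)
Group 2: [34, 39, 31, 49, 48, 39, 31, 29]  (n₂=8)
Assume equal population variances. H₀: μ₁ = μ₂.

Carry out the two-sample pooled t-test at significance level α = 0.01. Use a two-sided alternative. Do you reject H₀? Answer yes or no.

x̄₁=38.250, s₁=6.648, n₁=20
x̄₂=37.500, s₂=7.709, n₂=8
s_p² = [19·6.648² + 7·7.709²]/26 = 48.2981
SE = √(s_p²·(1/20+1/8)) = 2.9073
t = (38.250−37.500)/2.9073 = 0.2580
df = 26
p-value (two-sided) = 0.79846
At α=0.01: p ≥ α → fail to reject H₀

reject H₀: no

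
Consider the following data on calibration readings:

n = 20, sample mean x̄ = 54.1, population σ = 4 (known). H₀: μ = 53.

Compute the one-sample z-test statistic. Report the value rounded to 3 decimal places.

SE = σ/√n = 4/√20 = 0.8944
z = (x̄−μ₀)/SE = (54.1−53)/0.8944 = 1.2298

test statistic = 1.230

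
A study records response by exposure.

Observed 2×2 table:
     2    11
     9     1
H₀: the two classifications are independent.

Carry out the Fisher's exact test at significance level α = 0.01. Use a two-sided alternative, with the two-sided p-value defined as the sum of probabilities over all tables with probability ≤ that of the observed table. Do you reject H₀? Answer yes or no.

reject H₀: yes

Margins: r₁=13, r₂=10, c₁=11, c₂=12, n=23
p_obs = C(13,2)·C(10,9)/C(23,11); sum pmf over tables with pmf ≤ p_obs
p-value (two-sided) = 0.00064
At α=0.01: p < α → reject H₀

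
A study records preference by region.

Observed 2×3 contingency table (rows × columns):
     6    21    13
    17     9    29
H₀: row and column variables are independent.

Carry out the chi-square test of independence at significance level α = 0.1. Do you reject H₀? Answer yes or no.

Row totals [40, 55], col totals [23, 30, 42], n=95
χ² = (6−9.68)²/9.68 + (21−12.63)²/12.63 + (13−17.68)²/17.68 + (17−13.32)²/13.32 + (9−17.37)²/17.37 + (29−24.32)²/24.32 = 14.1402
df = 2
p-value (upper-tail) = 0.00085
At α=0.1: p < α → reject H₀

reject H₀: yes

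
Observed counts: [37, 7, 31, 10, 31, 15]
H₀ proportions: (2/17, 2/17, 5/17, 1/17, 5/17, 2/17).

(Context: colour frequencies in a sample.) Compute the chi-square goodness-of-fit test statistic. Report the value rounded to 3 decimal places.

n = 131; E_i = n·p_i = [15.41, 15.41, 38.53, 7.71, 38.53, 15.41]
χ² = (37−15.41)²/15.41 + (7−15.41)²/15.41 + (31−38.53)²/38.53 + (10−7.71)²/7.71 + (31−38.53)²/38.53 + (15−15.41)²/15.41 = 38.4679
df = 5

test statistic = 38.468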